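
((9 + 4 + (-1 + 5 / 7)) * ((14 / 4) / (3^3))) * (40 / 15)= 356 / 81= 4.40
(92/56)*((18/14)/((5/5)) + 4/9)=2507/882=2.84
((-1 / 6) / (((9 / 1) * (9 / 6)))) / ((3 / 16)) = -16 / 243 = -0.07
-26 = -26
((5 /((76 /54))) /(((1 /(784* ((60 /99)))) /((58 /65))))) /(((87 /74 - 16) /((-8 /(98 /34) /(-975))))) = -56036352 /193735685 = -0.29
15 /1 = 15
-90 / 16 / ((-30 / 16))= 3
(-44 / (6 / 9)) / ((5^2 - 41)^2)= -33 / 128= -0.26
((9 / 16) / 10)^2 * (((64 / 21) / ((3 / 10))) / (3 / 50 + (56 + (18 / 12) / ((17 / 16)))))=765 / 1367828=0.00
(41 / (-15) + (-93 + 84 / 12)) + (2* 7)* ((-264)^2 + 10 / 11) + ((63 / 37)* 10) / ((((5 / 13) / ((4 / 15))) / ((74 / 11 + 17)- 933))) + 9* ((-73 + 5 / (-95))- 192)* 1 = 111650776961 / 115995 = 962548.19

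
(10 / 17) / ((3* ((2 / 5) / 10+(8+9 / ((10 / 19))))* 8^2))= 125 / 1025712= 0.00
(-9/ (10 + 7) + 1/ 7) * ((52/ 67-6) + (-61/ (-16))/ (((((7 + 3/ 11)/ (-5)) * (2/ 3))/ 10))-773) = 316.02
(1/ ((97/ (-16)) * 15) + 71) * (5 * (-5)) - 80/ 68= -8785385/ 4947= -1775.90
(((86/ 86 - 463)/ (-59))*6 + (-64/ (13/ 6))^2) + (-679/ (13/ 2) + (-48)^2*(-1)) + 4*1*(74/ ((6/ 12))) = -8943566/ 9971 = -896.96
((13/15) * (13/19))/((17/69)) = 3887/1615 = 2.41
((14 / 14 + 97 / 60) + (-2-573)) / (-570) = 34343 / 34200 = 1.00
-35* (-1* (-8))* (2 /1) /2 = -280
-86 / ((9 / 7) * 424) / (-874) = 301 / 1667592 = 0.00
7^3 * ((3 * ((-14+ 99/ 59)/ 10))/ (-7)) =106869/ 590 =181.13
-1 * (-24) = 24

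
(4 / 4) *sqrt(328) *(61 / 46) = 61 *sqrt(82) / 23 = 24.02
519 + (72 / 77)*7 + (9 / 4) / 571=13203903 / 25124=525.55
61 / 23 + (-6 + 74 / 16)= 235 / 184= 1.28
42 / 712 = 21 / 356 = 0.06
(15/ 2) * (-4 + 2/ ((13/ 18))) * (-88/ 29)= 10560/ 377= 28.01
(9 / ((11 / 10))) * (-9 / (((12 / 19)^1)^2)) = -16245 / 88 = -184.60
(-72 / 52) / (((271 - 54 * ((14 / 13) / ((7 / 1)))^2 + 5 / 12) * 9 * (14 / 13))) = -2028 / 3834887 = -0.00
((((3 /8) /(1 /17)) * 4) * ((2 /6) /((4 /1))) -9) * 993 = -54615 /8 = -6826.88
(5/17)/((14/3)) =15/238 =0.06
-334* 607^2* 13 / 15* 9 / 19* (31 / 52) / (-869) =5722381419 / 165110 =34657.99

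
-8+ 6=-2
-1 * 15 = -15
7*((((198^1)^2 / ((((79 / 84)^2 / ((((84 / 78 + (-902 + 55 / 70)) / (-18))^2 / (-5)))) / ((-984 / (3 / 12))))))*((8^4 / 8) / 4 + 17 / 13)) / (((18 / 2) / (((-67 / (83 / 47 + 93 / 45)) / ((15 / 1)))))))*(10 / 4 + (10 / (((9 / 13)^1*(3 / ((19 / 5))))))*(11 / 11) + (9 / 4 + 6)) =-7075130444647538687194000 / 23816835549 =-297064252305533.63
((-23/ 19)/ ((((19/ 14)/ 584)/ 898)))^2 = 28516098813346816/ 130321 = 218814303246.19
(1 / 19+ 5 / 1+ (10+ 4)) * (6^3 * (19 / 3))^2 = 35655552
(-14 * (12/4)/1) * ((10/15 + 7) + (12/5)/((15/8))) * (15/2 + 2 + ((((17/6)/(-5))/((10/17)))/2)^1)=-25415467/7500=-3388.73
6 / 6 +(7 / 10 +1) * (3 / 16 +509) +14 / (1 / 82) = 322339 / 160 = 2014.62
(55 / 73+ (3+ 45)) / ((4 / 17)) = 60503 / 292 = 207.20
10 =10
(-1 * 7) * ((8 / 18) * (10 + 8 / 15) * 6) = -8848 / 45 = -196.62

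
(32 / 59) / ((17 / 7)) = 224 / 1003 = 0.22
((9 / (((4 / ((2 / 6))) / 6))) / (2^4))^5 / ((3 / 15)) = 295245 / 33554432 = 0.01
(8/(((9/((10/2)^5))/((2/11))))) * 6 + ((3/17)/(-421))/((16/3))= 11451199703/3778896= 3030.30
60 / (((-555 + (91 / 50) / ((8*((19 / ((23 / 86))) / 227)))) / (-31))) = 1215696000 / 362272889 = 3.36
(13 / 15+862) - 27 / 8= 103139 / 120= 859.49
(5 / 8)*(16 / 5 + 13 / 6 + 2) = 221 / 48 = 4.60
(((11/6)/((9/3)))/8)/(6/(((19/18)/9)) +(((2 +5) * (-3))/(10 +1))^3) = 278179/160959312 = 0.00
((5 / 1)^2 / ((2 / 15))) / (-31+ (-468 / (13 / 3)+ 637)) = 125 / 332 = 0.38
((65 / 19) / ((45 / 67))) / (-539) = -871 / 92169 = -0.01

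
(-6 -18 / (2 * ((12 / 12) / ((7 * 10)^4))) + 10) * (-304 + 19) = 61585648860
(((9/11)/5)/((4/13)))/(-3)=-39/220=-0.18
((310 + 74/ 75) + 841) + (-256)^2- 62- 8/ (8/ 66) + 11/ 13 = 64896812/ 975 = 66560.83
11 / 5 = 2.20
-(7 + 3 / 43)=-304 / 43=-7.07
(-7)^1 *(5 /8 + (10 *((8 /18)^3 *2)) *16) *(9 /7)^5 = -13566285 /19208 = -706.28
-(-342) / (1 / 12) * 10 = 41040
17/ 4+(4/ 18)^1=161/ 36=4.47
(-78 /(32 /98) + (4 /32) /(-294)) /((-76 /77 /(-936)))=-241027215 /1064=-226529.34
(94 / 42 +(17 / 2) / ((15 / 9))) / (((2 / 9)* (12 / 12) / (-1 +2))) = 4623 / 140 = 33.02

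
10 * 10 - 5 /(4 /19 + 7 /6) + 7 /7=15287 /157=97.37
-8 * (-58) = 464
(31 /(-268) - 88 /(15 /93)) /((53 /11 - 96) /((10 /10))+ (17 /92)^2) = 17020784484 /2842881355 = 5.99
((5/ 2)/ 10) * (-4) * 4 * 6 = -24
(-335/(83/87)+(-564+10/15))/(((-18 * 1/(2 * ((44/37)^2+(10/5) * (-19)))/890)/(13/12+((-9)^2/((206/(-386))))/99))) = 15517272715970125/10427890671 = 1488054.80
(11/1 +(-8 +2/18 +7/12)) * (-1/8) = -133/288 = -0.46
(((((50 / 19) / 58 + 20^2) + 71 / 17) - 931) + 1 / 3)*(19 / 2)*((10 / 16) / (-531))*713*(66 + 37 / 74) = 3507161899885 / 12565584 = 279108.55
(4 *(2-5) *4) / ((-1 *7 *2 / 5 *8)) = 15 / 7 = 2.14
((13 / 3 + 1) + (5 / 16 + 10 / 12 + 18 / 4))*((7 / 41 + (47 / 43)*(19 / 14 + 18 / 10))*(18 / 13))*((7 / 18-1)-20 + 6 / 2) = -24888282761 / 25669280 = -969.57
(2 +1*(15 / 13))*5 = 205 / 13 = 15.77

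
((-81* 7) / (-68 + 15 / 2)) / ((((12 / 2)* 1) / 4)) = 756 / 121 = 6.25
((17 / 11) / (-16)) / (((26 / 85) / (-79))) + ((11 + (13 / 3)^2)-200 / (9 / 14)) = -3519679 / 13728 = -256.39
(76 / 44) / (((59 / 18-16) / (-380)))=129960 / 2519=51.59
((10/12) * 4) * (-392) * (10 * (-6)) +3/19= 1489603/19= 78400.16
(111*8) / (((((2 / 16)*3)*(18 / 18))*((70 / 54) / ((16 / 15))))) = 340992 / 175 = 1948.53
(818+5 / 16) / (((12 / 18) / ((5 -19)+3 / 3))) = -15957.09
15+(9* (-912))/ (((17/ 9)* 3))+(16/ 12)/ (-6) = -219355/ 153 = -1433.69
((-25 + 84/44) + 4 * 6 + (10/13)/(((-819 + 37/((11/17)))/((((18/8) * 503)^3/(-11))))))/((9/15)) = 5102665975865/23008128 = 221776.67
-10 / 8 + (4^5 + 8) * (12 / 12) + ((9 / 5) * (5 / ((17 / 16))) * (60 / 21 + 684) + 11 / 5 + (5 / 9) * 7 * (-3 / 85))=48915403 / 7140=6850.90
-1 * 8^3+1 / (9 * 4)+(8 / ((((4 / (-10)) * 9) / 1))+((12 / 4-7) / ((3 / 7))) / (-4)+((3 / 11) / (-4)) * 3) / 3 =-152065 / 297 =-512.00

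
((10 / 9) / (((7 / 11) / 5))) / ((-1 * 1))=-550 / 63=-8.73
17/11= 1.55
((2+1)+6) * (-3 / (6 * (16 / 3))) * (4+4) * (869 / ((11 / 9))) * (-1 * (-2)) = -19197 / 2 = -9598.50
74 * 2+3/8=1187/8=148.38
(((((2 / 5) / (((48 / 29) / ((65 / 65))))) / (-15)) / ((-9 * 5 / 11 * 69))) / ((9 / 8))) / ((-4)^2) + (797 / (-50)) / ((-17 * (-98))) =-801532213 / 83801466000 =-0.01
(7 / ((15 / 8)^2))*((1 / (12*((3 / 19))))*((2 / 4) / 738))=0.00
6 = 6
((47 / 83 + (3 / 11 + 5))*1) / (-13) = -5331 / 11869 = -0.45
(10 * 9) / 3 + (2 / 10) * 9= 31.80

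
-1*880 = -880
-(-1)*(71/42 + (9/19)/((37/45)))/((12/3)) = 66923/118104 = 0.57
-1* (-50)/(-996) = -25/498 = -0.05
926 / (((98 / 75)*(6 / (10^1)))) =57875 / 49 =1181.12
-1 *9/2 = -9/2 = -4.50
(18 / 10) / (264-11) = 9 / 1265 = 0.01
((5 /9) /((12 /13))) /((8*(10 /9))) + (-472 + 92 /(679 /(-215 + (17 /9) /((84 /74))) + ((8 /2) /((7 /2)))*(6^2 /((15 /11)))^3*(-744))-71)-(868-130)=-1280.93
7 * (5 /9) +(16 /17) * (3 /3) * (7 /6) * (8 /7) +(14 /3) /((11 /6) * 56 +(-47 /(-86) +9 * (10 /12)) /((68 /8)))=90195545 /17382636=5.19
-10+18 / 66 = -107 / 11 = -9.73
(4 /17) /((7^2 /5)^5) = 0.00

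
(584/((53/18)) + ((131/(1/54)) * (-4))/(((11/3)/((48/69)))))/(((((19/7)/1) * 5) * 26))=-242639208/16560115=-14.65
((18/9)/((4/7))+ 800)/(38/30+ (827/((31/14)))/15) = 30.71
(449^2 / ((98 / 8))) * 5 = 4032020 / 49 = 82286.12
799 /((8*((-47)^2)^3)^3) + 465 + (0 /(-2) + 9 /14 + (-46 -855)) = -41579308290543249667243203693379721 /95506204440952501286530738590208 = -435.36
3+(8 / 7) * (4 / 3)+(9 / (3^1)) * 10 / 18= 6.19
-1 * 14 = -14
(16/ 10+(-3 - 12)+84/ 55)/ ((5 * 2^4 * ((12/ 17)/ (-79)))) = 16.61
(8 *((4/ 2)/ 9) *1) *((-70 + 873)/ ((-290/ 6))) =-12848/ 435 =-29.54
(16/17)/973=16/16541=0.00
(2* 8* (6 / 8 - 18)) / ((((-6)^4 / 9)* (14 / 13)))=-299 / 168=-1.78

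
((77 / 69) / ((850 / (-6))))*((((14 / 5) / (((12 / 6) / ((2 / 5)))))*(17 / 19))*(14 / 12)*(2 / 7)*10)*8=-17248 / 163875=-0.11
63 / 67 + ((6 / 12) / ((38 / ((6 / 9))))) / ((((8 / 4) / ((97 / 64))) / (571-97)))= 666637 / 162944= 4.09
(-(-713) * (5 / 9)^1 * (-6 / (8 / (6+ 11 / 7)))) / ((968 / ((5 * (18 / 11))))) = -2834175 / 149072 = -19.01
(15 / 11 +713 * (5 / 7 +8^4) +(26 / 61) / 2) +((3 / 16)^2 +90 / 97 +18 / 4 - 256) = 340659455859969 / 116635904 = 2920708.33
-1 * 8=-8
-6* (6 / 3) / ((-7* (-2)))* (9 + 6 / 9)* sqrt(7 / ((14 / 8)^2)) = -232* sqrt(7) / 49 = -12.53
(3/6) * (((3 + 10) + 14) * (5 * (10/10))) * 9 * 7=8505/2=4252.50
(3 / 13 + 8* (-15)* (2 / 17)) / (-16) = 3069 / 3536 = 0.87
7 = 7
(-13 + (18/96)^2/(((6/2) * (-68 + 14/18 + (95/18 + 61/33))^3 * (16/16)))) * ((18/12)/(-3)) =700849432481681/107822989164736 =6.50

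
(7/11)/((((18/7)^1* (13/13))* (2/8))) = 98/99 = 0.99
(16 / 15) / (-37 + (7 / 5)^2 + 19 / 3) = -80 / 2153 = -0.04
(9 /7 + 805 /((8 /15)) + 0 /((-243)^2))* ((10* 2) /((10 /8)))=169194 /7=24170.57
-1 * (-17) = 17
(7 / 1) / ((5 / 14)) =98 / 5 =19.60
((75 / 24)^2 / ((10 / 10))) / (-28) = -625 / 1792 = -0.35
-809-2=-811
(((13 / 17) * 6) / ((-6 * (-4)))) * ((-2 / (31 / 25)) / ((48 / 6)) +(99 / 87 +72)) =3409627 / 244528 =13.94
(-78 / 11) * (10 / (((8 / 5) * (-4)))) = 975 / 88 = 11.08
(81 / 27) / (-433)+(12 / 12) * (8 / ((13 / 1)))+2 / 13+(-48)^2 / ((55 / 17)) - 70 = 642.91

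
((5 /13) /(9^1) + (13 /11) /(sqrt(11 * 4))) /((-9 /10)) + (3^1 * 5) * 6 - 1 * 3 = 91561 /1053 - 65 * sqrt(11) /1089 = 86.75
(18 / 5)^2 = 324 / 25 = 12.96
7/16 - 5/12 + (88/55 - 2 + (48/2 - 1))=5429/240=22.62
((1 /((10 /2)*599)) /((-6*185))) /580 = -1 /1928181000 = -0.00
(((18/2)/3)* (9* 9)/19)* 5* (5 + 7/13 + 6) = 182250/247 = 737.85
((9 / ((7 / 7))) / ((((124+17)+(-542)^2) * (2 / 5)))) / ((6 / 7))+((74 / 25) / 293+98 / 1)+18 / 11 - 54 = 45.65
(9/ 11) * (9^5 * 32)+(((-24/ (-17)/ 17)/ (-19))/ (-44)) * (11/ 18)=280141682987/ 181203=1546010.18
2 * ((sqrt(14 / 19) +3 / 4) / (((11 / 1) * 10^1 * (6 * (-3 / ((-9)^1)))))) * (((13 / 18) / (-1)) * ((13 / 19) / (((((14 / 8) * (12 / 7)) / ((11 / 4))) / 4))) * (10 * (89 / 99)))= -15041 * sqrt(266) / 1929906 - 15041 / 135432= -0.24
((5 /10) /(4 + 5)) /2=0.03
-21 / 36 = -7 / 12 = -0.58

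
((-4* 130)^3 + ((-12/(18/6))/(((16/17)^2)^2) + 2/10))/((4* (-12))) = 3839535920407/1310720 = 2929333.44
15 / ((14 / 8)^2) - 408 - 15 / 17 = -336519 / 833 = -403.98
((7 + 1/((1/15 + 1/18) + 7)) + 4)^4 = 2600375899442161/168823196161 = 15402.95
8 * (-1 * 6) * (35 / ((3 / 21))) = -11760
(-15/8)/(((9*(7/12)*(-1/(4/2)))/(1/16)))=5/112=0.04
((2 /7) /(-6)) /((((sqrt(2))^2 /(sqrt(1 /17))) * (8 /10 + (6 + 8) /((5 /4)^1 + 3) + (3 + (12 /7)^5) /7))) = -84035 * sqrt(17) /398270142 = -0.00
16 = 16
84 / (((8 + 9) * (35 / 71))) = 852 / 85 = 10.02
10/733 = 0.01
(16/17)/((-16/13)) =-13/17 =-0.76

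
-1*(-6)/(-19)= -6/19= -0.32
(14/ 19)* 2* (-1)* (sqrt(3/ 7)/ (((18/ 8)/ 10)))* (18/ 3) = -320* sqrt(21)/ 57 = -25.73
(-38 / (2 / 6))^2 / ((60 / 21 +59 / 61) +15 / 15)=1387323 / 515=2693.83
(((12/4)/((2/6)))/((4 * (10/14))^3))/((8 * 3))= 1029/64000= 0.02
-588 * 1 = -588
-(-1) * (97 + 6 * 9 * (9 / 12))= 275 / 2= 137.50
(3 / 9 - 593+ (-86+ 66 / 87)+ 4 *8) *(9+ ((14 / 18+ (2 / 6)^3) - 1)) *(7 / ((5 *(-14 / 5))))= 6687086 / 2349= 2846.78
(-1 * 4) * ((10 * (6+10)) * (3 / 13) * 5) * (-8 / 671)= 76800 / 8723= 8.80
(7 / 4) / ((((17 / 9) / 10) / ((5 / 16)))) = 1575 / 544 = 2.90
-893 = -893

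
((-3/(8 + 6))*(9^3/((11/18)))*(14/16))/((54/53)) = -38637/176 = -219.53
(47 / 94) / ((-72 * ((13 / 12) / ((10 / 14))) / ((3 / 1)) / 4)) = -5 / 91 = -0.05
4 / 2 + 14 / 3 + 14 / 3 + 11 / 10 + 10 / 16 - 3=1207 / 120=10.06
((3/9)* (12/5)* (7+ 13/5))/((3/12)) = 768/25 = 30.72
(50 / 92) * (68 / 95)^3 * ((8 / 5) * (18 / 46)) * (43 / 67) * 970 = 94427702784 / 1215517685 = 77.69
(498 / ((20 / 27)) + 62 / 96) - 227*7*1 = -219853 / 240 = -916.05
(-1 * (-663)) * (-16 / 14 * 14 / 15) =-707.20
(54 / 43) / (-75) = -18 / 1075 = -0.02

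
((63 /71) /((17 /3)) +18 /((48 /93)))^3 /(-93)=-12901789068919875 /27909590544896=-462.27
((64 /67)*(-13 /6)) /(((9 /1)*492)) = -104 /222507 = -0.00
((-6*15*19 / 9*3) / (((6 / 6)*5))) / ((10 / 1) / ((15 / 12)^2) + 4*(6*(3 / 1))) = -285 / 196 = -1.45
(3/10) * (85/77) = 51/154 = 0.33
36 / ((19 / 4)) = 7.58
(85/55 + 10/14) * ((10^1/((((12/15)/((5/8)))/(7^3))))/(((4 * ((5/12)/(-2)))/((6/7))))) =-137025/22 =-6228.41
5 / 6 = 0.83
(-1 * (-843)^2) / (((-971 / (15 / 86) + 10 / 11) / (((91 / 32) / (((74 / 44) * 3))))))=71.96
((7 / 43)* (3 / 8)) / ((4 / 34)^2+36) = 6069 / 3580352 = 0.00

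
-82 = -82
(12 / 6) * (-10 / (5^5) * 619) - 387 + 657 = 166274 / 625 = 266.04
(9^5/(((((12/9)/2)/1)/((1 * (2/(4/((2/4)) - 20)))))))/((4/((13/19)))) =-767637/304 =-2525.12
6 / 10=3 / 5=0.60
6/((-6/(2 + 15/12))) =-13/4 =-3.25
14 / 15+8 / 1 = 134 / 15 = 8.93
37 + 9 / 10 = 379 / 10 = 37.90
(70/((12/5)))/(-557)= -175/3342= -0.05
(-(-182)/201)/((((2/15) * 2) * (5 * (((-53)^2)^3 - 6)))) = 91/2970024390482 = 0.00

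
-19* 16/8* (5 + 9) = -532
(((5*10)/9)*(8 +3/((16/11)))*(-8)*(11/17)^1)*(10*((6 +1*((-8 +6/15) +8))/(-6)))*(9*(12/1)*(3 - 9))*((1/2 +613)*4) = -83443852800/17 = -4908461929.41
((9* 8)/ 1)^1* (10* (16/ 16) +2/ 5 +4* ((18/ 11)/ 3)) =49824/ 55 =905.89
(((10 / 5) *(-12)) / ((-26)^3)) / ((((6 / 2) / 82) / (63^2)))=325458 / 2197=148.14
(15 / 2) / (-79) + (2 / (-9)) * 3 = -361 / 474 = -0.76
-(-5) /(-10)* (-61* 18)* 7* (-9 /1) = -34587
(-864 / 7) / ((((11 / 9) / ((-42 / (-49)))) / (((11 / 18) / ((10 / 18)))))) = -23328 / 245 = -95.22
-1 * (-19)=19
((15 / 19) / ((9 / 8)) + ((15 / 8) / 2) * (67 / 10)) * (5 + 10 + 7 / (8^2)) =12316679 / 116736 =105.51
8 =8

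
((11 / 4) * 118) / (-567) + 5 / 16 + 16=15.74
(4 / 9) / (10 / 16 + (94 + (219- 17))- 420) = -32 / 8883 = -0.00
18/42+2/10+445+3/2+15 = 32349/70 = 462.13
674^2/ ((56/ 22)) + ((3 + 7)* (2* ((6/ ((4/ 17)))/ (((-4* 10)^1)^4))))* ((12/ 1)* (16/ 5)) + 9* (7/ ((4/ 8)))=178591.58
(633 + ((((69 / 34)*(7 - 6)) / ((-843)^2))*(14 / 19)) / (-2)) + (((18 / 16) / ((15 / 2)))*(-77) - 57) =564.45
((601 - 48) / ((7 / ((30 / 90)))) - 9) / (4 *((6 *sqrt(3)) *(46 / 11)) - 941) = -5920772 / 310460259 - 210496 *sqrt(3) / 103486753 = -0.02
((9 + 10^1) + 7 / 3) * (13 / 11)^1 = 832 / 33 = 25.21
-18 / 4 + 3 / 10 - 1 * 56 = -301 / 5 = -60.20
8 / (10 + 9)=8 / 19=0.42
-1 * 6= -6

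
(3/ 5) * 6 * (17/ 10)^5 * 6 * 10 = 38336139/ 12500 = 3066.89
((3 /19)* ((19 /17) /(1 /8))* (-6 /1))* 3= -432 /17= -25.41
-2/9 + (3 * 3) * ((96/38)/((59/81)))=312686/10089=30.99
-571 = -571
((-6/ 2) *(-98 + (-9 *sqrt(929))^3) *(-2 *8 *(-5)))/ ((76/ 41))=241080/ 19 + 1666012860 *sqrt(929)/ 19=2672604327.68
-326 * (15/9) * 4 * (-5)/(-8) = -4075/3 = -1358.33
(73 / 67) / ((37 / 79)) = 5767 / 2479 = 2.33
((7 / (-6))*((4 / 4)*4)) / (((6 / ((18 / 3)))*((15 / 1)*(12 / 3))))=-7 / 90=-0.08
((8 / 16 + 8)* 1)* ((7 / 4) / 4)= 119 / 32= 3.72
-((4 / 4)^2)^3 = -1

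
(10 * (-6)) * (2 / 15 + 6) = -368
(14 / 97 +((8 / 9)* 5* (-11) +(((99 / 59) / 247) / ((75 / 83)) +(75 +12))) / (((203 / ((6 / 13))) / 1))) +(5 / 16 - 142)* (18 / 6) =-1901770255096721 / 4476528310800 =-424.83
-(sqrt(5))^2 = -5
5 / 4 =1.25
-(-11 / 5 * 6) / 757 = 0.02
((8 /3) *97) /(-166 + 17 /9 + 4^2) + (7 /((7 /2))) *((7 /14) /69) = -159299 /91977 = -1.73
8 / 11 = 0.73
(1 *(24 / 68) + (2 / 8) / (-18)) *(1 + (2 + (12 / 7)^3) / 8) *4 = 1070285 / 419832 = 2.55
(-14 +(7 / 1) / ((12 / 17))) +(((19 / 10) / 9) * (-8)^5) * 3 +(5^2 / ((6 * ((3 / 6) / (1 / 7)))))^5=-1695290628943 / 81682020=-20754.76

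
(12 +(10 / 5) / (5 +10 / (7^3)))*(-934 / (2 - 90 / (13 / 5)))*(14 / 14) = 64917203 / 182850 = 355.03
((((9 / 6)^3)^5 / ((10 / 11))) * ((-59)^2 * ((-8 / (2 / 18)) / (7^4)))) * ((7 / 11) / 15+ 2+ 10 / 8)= -325614566595573 / 1966899200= -165547.15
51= 51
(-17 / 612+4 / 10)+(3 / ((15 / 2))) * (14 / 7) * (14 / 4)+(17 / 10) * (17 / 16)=4.98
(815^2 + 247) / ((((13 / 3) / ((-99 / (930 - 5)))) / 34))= -6709838256 / 12025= -557990.71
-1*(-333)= 333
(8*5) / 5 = 8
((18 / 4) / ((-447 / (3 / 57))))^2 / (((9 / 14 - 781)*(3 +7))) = -63 / 1751181578500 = -0.00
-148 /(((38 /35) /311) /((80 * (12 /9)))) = -257756800 /57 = -4522049.12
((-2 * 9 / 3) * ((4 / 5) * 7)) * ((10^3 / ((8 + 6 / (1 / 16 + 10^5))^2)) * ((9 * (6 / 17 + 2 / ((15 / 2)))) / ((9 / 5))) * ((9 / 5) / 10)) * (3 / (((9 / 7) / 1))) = -29729317161611613 / 43520707202873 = -683.11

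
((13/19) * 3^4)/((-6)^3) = -0.26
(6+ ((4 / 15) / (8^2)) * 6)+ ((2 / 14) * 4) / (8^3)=26997 / 4480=6.03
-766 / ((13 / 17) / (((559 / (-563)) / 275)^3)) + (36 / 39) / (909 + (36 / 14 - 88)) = 64972101245506214 / 55628317616771453125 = 0.00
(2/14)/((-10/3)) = -3/70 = -0.04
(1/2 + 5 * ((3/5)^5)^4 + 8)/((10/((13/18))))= 4215331134910051/6866455078125000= 0.61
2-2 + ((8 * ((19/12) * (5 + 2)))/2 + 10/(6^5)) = 44.33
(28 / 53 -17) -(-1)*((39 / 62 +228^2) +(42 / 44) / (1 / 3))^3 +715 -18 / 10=1476405407913351199116068 / 10507732565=140506564930200.16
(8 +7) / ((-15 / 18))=-18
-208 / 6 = -34.67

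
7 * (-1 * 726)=-5082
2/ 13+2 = 28/ 13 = 2.15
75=75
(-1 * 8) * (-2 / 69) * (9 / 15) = 16 / 115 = 0.14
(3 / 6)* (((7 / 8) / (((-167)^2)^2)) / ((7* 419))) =1 / 5214346535984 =0.00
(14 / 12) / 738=0.00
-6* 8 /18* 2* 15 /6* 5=-200 /3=-66.67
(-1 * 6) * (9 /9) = -6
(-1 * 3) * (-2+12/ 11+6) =-168/ 11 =-15.27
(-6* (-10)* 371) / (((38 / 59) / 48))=1658955.79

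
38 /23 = 1.65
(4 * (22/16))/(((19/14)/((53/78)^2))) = 216293/115596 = 1.87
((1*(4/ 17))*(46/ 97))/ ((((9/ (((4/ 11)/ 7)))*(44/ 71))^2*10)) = 0.00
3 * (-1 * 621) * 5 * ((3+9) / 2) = -55890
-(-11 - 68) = 79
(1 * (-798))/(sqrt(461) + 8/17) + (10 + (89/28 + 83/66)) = 1876567807/123044460 - 230622 * sqrt(461)/133165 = -21.93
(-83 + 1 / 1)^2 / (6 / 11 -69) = -73964 / 753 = -98.23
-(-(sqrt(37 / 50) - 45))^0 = -1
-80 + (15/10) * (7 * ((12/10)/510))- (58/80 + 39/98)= -13510969/166600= -81.10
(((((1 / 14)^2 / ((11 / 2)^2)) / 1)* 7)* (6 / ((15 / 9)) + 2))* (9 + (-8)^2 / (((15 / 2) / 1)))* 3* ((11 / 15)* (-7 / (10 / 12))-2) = -214608 / 75625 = -2.84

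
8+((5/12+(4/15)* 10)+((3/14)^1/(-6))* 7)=65/6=10.83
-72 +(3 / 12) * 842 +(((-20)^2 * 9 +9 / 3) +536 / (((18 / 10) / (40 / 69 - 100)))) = -32122657 / 1242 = -25863.65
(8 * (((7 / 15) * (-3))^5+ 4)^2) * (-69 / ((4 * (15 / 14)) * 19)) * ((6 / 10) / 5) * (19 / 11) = -2.67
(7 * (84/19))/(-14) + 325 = 6133/19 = 322.79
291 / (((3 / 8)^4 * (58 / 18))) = 397312 / 87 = 4566.80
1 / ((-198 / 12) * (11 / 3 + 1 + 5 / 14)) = -28 / 2321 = -0.01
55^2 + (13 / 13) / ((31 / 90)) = 93865 / 31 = 3027.90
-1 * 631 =-631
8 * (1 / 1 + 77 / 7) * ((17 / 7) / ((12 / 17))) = 2312 / 7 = 330.29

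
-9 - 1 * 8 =-17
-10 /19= -0.53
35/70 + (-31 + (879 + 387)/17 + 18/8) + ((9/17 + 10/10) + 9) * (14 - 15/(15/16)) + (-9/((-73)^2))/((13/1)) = 118532335/4710836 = 25.16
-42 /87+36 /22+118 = 38010 /319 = 119.15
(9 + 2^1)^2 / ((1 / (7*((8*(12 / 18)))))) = 13552 / 3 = 4517.33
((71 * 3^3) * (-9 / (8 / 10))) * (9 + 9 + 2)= -431325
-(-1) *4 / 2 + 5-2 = 5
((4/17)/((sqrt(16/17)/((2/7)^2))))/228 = sqrt(17)/47481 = 0.00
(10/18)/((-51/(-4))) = 0.04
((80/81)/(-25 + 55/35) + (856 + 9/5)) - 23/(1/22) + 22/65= 76005269/215865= 352.10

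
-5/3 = -1.67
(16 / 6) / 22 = 4 / 33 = 0.12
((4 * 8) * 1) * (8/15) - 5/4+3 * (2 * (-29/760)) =1777/114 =15.59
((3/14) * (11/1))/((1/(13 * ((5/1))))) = 2145/14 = 153.21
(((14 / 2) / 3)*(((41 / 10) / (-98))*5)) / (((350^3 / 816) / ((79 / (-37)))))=55063 / 2776156250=0.00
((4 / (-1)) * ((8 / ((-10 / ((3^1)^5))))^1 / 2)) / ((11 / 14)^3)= 5334336 / 6655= 801.55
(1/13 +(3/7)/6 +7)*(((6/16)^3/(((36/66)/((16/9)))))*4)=4.91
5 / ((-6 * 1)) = -5 / 6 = -0.83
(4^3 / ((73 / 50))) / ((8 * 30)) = 40 / 219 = 0.18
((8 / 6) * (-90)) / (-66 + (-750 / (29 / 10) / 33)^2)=26.19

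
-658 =-658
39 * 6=234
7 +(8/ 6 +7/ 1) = 46/ 3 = 15.33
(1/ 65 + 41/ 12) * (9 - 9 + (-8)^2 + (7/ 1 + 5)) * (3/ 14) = 50863/ 910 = 55.89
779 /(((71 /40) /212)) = 93041.13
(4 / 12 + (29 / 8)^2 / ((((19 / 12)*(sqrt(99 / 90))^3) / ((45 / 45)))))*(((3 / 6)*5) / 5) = 1 / 6 + 12615*sqrt(110) / 36784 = 3.76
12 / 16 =3 / 4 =0.75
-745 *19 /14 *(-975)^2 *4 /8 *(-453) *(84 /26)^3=7341369615865.38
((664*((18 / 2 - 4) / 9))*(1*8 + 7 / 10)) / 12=2407 / 9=267.44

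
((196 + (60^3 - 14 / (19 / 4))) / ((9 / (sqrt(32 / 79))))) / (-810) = -8215336 * sqrt(158) / 5471145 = -18.87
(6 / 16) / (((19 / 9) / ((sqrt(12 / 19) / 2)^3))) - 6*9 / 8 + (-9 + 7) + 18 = 81*sqrt(57) / 54872 + 37 / 4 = 9.26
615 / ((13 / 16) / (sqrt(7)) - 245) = -90003200 / 35854877 - 42640 * sqrt(7) / 35854877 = -2.51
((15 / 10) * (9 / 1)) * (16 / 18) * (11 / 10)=66 / 5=13.20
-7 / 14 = -1 / 2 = -0.50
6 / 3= 2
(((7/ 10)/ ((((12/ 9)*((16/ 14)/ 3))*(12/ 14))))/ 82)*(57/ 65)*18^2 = 4750893/ 852800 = 5.57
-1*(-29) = 29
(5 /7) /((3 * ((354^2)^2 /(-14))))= -0.00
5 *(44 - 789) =-3725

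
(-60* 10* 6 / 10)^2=129600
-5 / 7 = -0.71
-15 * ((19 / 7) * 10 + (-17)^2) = -33195 / 7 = -4742.14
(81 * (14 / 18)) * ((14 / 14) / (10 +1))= 5.73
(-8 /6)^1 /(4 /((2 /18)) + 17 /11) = -44 /1239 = -0.04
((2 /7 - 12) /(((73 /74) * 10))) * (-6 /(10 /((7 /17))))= 9102 /31025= 0.29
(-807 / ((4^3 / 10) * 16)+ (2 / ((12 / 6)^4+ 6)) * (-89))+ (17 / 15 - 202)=-18318511 / 84480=-216.84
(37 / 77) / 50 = 37 / 3850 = 0.01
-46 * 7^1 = -322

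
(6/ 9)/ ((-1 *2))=-1/ 3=-0.33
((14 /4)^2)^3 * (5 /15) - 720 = -20591 /192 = -107.24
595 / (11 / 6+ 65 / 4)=1020 / 31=32.90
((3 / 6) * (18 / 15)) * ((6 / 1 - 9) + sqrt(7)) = -0.21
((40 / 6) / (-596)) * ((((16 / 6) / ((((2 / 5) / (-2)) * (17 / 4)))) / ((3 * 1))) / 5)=160 / 68391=0.00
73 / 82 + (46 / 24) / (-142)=0.88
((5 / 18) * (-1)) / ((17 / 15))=-25 / 102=-0.25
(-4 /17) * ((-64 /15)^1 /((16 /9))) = 48 /85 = 0.56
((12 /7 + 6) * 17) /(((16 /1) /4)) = 459 /14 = 32.79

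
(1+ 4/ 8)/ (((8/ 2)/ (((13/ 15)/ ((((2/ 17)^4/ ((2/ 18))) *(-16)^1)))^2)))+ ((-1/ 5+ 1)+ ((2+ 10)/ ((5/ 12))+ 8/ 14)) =8925003528223/ 22295347200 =400.31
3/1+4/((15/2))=53/15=3.53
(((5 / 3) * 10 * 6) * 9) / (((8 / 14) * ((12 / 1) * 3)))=175 / 4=43.75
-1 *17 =-17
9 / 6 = 3 / 2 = 1.50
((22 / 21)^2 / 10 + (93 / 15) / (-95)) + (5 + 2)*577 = 846078844 / 209475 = 4039.04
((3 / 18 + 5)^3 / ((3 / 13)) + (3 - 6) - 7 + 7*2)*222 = 14425375 / 108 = 133568.29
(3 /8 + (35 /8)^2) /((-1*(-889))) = 0.02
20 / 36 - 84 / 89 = -311 / 801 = -0.39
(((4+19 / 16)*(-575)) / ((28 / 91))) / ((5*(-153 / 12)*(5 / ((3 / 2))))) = 24817 / 544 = 45.62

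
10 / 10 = 1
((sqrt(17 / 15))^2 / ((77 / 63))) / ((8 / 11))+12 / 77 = 4407 / 3080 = 1.43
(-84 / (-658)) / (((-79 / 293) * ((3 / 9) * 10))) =-2637 / 18565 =-0.14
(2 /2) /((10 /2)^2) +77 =1926 /25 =77.04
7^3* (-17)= -5831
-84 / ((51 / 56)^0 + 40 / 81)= -6804 / 121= -56.23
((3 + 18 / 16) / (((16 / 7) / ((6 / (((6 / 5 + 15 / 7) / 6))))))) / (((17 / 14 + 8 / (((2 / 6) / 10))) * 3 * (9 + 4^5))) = 1715 / 65963248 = 0.00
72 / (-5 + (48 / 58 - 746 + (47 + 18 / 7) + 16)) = -0.11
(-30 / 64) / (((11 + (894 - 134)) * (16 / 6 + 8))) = -15 / 263168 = -0.00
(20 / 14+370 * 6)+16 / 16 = 15557 / 7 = 2222.43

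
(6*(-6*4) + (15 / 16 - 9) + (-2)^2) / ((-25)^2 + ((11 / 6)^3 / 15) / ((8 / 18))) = -213210 / 901331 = -0.24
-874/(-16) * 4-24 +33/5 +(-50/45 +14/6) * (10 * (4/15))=55177/270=204.36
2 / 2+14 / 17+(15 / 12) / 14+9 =10389 / 952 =10.91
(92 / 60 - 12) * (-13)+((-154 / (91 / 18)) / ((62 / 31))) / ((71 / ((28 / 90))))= 1882919 / 13845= 136.00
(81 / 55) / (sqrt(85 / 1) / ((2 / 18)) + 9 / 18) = -162 / 1514645 + 2916 *sqrt(85) / 1514645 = 0.02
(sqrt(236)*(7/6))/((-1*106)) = -0.17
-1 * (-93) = 93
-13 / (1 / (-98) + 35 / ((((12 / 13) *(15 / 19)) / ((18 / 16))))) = -20384 / 84705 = -0.24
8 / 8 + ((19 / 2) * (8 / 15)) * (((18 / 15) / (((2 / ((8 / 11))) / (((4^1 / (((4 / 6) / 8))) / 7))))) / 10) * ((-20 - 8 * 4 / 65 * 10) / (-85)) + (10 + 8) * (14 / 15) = 194041933 / 10635625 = 18.24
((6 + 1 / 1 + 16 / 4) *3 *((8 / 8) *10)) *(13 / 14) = 2145 / 7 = 306.43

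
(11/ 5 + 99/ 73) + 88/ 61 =111298/ 22265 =5.00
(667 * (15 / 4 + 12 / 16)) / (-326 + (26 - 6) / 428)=-642321 / 69754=-9.21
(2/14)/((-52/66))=-33/182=-0.18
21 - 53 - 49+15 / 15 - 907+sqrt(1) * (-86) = -1073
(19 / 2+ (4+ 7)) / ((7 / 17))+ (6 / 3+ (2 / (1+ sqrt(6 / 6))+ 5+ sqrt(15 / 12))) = sqrt(5) / 2+ 809 / 14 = 58.90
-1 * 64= -64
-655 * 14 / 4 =-4585 / 2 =-2292.50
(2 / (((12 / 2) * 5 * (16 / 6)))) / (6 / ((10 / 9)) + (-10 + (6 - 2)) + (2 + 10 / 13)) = 13 / 1128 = 0.01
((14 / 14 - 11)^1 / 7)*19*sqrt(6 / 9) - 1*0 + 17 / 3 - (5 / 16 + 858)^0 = 14 / 3 - 190*sqrt(6) / 21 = -17.50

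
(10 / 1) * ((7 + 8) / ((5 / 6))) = 180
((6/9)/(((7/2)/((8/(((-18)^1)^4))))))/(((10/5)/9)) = 1/15309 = 0.00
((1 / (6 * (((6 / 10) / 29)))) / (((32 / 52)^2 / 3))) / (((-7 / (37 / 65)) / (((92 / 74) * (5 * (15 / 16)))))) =-216775 / 7168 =-30.24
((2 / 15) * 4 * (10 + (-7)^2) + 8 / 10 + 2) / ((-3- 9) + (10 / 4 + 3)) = -1028 / 195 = -5.27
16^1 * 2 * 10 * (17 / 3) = 5440 / 3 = 1813.33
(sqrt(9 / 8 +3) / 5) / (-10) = -0.04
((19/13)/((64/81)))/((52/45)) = 69255/43264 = 1.60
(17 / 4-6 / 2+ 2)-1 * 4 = -3 / 4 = -0.75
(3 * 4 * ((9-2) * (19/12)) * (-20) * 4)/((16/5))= -3325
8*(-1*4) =-32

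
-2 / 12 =-1 / 6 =-0.17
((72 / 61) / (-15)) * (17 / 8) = -51 / 305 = -0.17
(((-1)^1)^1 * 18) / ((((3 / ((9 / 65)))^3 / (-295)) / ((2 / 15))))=19116 / 274625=0.07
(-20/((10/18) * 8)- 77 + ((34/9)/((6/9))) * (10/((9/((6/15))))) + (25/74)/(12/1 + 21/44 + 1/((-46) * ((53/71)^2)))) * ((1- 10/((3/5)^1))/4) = 309.24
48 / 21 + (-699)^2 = 3420223 / 7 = 488603.29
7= 7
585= 585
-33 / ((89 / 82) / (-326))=9911.87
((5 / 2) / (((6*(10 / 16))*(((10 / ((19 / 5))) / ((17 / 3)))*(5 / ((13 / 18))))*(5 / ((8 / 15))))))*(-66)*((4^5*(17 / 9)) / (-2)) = 3216232448 / 2278125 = 1411.79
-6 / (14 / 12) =-36 / 7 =-5.14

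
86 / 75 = 1.15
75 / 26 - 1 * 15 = -315 / 26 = -12.12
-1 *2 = -2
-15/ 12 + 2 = 3/ 4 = 0.75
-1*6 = -6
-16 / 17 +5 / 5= 1 / 17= 0.06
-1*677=-677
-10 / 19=-0.53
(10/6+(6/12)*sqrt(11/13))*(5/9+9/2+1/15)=461*sqrt(143)/2340+461/54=10.89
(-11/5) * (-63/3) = 231/5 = 46.20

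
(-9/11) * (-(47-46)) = 9/11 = 0.82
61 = 61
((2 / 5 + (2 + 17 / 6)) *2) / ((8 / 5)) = 157 / 24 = 6.54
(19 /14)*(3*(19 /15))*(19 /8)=6859 /560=12.25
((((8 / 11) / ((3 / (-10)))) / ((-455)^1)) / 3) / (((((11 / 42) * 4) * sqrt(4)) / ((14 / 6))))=28 / 14157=0.00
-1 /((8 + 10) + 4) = -1 /22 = -0.05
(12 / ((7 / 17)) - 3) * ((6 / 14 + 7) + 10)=22326 / 49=455.63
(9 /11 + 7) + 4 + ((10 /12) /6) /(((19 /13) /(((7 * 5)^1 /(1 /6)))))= 39845 /1254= 31.77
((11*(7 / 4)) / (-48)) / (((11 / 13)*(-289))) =0.00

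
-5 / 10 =-1 / 2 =-0.50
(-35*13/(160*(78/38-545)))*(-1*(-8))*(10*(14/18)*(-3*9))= -181545/20632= -8.80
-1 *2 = -2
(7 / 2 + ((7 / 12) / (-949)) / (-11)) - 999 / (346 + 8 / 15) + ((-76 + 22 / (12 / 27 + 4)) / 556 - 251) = -226734327265003 / 905088858960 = -250.51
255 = 255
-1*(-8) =8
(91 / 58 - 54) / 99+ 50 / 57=37921 / 109098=0.35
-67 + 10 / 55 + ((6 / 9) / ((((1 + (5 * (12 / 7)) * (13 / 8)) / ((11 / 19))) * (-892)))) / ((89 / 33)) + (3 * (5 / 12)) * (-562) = -121263683169 / 157624874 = -769.32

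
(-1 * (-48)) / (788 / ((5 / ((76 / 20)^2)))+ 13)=6000 / 286093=0.02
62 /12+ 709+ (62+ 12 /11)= 777.26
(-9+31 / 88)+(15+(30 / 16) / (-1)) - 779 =-34079 / 44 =-774.52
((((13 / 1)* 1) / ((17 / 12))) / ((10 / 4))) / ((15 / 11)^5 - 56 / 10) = -50247912 / 12113401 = -4.15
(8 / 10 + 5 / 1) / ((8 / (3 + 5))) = 5.80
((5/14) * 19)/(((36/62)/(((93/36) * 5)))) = 456475/3024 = 150.95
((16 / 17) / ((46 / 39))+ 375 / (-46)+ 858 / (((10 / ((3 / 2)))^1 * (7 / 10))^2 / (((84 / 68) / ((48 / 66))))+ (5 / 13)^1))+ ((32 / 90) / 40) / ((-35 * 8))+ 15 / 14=36855686842301 / 628006018500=58.69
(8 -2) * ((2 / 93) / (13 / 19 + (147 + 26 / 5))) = 95 / 112561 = 0.00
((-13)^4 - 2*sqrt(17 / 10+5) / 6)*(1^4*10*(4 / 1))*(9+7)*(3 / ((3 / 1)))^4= 18279040 - 64*sqrt(670) / 3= 18278487.80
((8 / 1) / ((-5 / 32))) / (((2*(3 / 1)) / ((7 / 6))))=-448 / 45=-9.96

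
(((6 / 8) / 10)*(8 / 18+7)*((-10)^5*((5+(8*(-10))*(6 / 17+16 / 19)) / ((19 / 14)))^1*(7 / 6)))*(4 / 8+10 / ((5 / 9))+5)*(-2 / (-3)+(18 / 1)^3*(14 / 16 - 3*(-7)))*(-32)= -23043322974295400000 / 55233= -417202088865268.95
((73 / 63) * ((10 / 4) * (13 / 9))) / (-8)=-4745 / 9072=-0.52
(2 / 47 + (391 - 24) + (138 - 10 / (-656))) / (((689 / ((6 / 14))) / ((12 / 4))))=70073739 / 74351368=0.94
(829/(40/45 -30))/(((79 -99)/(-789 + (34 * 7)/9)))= -5689427/5240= -1085.77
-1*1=-1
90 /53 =1.70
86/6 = 43/3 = 14.33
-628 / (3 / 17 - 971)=2669 / 4126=0.65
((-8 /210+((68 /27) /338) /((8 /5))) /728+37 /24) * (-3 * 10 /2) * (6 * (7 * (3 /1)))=-716947619 /246064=-2913.66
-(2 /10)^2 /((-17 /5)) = 1 /85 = 0.01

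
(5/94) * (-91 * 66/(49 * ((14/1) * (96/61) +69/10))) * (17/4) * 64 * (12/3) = -474531200/1935507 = -245.17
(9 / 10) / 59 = 9 / 590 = 0.02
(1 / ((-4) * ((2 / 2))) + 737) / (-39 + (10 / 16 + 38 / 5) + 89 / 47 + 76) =15.64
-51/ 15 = -17/ 5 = -3.40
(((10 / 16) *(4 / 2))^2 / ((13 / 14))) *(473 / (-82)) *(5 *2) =-413875 / 4264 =-97.06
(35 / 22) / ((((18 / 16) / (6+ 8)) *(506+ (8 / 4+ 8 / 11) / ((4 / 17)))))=3920 / 102483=0.04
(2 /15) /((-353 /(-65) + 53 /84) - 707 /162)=0.08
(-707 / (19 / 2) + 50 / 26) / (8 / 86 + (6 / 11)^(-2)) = -20.99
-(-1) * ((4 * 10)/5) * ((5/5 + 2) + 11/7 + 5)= 536/7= 76.57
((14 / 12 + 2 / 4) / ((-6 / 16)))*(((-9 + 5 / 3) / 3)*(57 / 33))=18.77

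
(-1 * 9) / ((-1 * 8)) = 9 / 8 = 1.12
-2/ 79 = -0.03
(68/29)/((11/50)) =3400/319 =10.66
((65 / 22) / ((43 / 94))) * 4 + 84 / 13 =198592 / 6149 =32.30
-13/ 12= -1.08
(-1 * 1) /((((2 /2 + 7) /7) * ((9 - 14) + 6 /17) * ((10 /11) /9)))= 11781 /6320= 1.86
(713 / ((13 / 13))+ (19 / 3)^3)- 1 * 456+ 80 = 15958 / 27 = 591.04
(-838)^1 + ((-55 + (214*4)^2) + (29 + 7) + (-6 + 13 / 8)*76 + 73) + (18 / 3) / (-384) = 731619.48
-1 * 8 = -8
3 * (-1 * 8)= -24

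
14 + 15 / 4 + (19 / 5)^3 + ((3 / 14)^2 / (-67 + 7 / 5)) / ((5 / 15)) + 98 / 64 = 297939321 / 4018000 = 74.15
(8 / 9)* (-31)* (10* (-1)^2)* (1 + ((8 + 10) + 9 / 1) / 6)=-13640 / 9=-1515.56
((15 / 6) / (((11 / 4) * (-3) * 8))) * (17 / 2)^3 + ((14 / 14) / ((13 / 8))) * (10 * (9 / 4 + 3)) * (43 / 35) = 225551 / 13728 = 16.43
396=396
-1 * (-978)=978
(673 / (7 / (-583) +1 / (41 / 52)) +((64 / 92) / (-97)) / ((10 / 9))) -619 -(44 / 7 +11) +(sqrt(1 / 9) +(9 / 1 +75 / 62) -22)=-48865946475881 / 436135490490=-112.04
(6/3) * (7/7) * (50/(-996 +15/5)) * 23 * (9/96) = -575/2648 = -0.22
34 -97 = -63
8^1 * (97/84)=194/21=9.24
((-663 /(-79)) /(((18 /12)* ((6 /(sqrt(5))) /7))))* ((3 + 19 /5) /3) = 52598* sqrt(5) /3555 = 33.08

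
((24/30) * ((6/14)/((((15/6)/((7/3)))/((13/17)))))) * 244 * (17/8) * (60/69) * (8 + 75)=1053104/115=9157.43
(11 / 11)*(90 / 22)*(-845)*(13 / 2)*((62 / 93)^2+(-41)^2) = -831180025 / 22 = -37780910.23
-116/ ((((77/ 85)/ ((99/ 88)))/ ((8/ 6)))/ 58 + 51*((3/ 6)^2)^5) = -878407680/ 455993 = -1926.36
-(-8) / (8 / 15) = 15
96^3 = 884736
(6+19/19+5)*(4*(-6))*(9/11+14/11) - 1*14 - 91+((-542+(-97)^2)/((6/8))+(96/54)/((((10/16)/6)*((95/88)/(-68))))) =52461427/5225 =10040.46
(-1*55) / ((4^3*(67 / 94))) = -2585 / 2144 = -1.21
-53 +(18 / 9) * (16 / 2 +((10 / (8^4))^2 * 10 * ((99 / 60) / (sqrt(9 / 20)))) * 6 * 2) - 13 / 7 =-272 / 7 +825 * sqrt(5) / 524288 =-38.85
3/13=0.23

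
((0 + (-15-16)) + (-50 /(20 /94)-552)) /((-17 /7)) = 5726 /17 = 336.82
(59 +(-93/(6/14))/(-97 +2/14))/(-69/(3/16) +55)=-41521/212214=-0.20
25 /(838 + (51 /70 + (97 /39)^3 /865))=17958827250 /602516038379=0.03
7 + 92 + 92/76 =1904/19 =100.21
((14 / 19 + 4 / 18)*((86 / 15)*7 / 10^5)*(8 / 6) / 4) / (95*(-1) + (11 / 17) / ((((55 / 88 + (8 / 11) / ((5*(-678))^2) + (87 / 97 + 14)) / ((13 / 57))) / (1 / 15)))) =-79861630000537819 / 59132625554520514687500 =-0.00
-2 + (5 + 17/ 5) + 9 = 77/ 5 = 15.40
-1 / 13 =-0.08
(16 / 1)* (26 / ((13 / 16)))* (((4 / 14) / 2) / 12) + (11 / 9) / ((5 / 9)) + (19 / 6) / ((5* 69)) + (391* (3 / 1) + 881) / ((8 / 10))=18661703 / 7245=2575.80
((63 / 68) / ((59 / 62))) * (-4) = -3906 / 1003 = -3.89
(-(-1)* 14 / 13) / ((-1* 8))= -7 / 52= -0.13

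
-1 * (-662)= 662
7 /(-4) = -7 /4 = -1.75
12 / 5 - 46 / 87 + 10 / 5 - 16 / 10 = 988 / 435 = 2.27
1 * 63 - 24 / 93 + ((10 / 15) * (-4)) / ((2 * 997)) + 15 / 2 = 13025557 / 185442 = 70.24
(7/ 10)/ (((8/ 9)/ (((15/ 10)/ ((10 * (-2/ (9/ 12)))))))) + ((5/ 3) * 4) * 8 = 2046299/ 38400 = 53.29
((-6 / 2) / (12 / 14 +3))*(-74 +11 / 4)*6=665 / 2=332.50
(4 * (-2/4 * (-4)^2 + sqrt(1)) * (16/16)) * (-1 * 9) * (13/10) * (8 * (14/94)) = 91728/235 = 390.33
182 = 182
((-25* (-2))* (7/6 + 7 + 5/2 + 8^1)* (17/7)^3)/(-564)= -491300/20727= -23.70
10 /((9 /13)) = 130 /9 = 14.44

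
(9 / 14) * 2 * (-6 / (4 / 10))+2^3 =-79 / 7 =-11.29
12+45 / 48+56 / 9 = 2759 / 144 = 19.16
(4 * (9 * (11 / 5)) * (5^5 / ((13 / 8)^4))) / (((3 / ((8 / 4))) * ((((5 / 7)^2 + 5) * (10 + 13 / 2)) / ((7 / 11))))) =165.62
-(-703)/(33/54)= 12654/11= 1150.36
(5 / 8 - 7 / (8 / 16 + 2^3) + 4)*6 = 1551 / 68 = 22.81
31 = 31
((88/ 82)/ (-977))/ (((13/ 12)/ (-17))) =8976/ 520741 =0.02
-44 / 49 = -0.90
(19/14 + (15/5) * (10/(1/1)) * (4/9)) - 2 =533/42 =12.69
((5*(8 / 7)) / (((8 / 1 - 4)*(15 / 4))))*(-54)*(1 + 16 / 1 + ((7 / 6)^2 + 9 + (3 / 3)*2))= -604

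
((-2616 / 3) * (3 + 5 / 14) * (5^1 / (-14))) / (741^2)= 51230 / 26904969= 0.00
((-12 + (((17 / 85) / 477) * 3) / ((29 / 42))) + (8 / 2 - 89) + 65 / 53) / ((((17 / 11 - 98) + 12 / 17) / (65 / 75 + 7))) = 16240708396 / 2063998875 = 7.87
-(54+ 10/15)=-164/3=-54.67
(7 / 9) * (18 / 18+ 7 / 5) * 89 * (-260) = -129584 / 3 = -43194.67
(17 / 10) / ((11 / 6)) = 51 / 55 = 0.93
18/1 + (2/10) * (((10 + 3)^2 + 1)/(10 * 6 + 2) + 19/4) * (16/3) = 12086/465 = 25.99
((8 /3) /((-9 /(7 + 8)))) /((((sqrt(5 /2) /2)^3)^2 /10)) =-8192 /45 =-182.04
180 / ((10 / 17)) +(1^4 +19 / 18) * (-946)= -14747 / 9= -1638.56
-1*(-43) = 43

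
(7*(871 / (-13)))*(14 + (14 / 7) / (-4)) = -12663 / 2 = -6331.50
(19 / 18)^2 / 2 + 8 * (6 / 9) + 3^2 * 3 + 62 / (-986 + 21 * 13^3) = 962343439 / 29257848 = 32.89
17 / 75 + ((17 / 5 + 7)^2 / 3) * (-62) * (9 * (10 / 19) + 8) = -40570493 / 1425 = -28470.52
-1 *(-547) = 547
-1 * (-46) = 46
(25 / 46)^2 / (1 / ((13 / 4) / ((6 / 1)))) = 8125 / 50784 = 0.16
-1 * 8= -8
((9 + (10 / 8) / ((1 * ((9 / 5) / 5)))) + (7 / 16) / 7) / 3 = 1805 / 432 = 4.18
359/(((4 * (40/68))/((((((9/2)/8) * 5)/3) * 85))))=1556265/128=12158.32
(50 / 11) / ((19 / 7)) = 1.67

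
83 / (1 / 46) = 3818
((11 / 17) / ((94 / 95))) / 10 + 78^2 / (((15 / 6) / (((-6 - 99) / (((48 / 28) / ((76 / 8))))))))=-4525698787 / 3196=-1416050.93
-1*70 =-70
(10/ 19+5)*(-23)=-2415/ 19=-127.11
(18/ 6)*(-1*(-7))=21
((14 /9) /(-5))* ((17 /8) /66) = -119 /11880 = -0.01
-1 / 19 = -0.05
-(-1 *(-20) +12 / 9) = -21.33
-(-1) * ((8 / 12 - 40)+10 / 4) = -221 / 6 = -36.83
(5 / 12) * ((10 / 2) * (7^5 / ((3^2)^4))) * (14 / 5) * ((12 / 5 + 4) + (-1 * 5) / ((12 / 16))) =-235298 / 59049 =-3.98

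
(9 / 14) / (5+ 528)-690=-5148771 / 7462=-690.00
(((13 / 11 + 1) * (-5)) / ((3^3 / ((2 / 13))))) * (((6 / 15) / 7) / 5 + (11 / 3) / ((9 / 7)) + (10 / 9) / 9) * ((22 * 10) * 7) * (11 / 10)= -14902624 / 47385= -314.50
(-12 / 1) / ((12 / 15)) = -15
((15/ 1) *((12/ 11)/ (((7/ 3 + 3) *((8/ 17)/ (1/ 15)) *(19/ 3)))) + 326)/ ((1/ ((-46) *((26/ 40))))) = -652043353/ 66880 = -9749.45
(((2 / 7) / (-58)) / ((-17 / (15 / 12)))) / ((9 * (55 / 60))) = 5 / 113883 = 0.00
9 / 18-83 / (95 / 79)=-13019 / 190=-68.52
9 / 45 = 1 / 5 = 0.20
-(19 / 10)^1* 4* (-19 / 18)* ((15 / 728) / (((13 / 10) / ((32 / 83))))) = 14440 / 294567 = 0.05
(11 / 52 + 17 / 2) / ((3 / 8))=302 / 13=23.23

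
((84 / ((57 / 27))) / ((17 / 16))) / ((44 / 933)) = 2821392 / 3553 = 794.09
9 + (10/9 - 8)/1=2.11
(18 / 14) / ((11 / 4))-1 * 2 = -118 / 77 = -1.53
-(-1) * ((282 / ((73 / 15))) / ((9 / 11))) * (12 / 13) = 62040 / 949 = 65.37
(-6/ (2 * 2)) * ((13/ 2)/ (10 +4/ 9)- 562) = 316617/ 376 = 842.07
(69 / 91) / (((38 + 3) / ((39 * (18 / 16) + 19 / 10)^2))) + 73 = 667107509 / 5969600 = 111.75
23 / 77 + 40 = 3103 / 77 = 40.30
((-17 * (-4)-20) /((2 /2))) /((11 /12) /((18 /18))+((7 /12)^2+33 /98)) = 338688 /11245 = 30.12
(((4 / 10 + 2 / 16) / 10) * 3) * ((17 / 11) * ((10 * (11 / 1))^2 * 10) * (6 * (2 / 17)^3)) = 83160 / 289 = 287.75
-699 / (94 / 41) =-28659 / 94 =-304.88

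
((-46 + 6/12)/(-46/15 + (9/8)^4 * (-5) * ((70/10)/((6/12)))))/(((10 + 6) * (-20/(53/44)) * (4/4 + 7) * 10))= -14469/778521260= -0.00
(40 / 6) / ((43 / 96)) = 640 / 43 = 14.88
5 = 5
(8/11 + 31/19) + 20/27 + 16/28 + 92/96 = 4.63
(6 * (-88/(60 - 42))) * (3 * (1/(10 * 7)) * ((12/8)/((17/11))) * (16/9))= -2.17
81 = 81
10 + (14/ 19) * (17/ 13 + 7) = 3982/ 247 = 16.12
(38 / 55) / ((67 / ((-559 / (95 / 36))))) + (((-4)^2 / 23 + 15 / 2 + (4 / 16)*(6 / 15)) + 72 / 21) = 28299102 / 2966425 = 9.54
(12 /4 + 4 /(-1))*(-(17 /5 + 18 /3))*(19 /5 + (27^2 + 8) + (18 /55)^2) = 105338468 /15125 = 6964.53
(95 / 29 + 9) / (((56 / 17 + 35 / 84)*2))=1.65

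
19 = 19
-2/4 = -1/2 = -0.50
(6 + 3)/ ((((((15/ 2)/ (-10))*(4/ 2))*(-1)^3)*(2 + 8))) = 3/ 5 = 0.60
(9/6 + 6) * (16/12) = 10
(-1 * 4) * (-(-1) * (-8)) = 32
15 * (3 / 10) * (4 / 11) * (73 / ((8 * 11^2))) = 657 / 5324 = 0.12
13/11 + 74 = 827/11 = 75.18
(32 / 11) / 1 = 32 / 11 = 2.91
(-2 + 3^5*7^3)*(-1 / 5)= -83347 / 5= -16669.40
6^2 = 36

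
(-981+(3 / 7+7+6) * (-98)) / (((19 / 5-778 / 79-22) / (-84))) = -25404820 / 3693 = -6879.18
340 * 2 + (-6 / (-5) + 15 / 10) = 6827 / 10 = 682.70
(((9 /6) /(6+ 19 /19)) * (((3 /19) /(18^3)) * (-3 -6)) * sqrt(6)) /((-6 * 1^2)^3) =sqrt(6) /4136832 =0.00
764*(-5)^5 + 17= -2387483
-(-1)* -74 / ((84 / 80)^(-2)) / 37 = -441 / 200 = -2.20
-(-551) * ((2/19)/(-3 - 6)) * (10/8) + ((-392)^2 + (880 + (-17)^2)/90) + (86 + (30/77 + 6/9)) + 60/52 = 769554503/5005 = 153757.14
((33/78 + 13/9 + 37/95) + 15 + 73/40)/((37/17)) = 28845107/3290040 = 8.77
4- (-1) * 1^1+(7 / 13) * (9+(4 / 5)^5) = 10.02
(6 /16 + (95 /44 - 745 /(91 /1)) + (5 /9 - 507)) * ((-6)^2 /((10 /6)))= -110723601 /10010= -11061.30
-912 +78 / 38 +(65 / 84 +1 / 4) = -725321 / 798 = -908.92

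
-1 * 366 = -366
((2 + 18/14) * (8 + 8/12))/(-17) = -598/357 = -1.68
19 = 19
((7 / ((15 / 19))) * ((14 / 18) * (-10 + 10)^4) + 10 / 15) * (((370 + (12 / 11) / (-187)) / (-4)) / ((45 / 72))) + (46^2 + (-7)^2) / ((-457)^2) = -635734715813 / 6444035895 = -98.65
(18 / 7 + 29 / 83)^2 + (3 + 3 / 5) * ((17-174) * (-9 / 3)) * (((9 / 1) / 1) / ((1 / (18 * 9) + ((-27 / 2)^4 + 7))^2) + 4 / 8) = 2679337379413594828980476 / 3128856284190750925805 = 856.33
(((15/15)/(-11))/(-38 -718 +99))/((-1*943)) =-1/6815061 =-0.00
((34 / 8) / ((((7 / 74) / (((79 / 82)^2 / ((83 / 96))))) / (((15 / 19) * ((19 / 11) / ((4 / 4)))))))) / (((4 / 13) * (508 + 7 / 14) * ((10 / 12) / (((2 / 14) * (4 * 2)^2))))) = 39193080576 / 8497927361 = 4.61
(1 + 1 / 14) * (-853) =-12795 / 14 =-913.93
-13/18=-0.72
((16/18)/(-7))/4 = -2/63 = -0.03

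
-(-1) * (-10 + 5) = -5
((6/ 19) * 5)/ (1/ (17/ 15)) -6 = -80/ 19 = -4.21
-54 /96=-9 /16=-0.56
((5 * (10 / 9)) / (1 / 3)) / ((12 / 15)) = 125 / 6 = 20.83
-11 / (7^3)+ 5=1704 / 343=4.97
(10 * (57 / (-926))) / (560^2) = -57 / 29039360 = -0.00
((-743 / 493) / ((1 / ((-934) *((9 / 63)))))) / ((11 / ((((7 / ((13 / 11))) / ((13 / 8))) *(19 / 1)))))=105482224 / 83317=1266.03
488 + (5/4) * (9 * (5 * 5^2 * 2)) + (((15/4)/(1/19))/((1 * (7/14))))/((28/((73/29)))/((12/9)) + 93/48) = 79591087/24014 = 3314.36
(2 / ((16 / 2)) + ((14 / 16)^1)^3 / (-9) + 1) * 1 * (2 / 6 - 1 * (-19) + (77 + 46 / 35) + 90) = 106731151 / 483840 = 220.59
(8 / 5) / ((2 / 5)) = 4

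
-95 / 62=-1.53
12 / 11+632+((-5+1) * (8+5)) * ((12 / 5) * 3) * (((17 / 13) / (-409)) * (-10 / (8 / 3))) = 2828080 / 4499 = 628.60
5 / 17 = 0.29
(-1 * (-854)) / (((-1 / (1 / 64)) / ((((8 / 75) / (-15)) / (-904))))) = -427 / 4068000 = -0.00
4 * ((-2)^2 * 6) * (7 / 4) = 168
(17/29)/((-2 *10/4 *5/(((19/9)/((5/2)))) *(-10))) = 323/163125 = 0.00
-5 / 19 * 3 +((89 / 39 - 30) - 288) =-234532 / 741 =-316.51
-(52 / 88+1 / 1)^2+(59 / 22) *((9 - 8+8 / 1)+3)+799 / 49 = 1089915 / 23716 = 45.96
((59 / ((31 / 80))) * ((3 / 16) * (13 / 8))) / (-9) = -3835 / 744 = -5.15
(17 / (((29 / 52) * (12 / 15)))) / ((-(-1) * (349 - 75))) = 0.14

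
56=56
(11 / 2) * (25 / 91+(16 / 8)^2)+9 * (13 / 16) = 44879 / 1456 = 30.82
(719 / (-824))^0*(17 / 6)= 17 / 6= 2.83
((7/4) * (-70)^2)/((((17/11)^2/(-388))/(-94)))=37842435400/289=130942683.04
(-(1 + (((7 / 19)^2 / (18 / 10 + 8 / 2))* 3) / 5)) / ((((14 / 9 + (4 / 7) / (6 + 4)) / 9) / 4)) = -22.64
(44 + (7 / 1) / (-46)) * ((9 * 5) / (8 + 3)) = 90765 / 506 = 179.38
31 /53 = 0.58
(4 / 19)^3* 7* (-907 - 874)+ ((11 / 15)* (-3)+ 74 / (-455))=-74082493 / 624169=-118.69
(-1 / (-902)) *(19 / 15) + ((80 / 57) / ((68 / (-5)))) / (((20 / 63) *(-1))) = 1426787 / 4370190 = 0.33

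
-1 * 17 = -17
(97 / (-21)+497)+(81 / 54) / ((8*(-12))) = 661739 / 1344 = 492.37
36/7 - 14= -62/7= -8.86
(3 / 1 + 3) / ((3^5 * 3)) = 2 / 243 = 0.01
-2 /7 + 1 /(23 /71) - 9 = -998 /161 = -6.20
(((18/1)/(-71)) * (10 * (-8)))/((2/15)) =10800/71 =152.11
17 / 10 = 1.70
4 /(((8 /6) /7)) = 21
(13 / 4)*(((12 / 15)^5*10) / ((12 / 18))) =9984 / 625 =15.97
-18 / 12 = -3 / 2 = -1.50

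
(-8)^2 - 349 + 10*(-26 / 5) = -337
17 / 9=1.89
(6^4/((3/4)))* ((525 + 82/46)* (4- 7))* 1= -62809344/23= -2730841.04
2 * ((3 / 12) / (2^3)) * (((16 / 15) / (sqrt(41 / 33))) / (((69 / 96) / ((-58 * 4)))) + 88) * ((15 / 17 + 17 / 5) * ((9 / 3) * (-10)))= -12012 / 17 + 5404672 * sqrt(1353) / 80155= 1773.62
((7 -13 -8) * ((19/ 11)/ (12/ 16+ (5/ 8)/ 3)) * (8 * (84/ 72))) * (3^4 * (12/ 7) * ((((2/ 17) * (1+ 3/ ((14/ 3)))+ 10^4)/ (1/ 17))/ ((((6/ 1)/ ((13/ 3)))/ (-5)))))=5079208567680/ 253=20075923192.41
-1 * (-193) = 193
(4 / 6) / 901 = 2 / 2703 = 0.00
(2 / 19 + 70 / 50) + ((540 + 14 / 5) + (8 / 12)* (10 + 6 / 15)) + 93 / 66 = 3465101 / 6270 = 552.65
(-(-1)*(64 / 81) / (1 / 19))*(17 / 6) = 10336 / 243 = 42.53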